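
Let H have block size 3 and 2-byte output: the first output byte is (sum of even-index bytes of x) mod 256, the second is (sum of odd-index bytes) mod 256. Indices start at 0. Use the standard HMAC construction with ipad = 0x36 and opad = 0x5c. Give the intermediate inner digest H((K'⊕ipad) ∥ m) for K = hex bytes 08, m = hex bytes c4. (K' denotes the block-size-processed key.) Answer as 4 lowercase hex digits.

74fa

Key hex bytes 08 is 1 byte ≤ B = 3; zero-pad to 3 bytes: K' = 08 00 00.
K' ⊕ ipad = 3e 36 36.
Inner input = 3e 36 36 ∥ c4.
Inner hash: even-index sum = 116 mod 256 = 116; odd-index sum = 250 mod 256 = 250 → 74 fa.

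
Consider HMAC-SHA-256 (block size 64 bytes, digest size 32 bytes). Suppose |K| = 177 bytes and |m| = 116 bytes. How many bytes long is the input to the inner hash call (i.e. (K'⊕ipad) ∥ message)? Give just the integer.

180

Key is 177 > 64 bytes, so it is hashed to 32 bytes then zero-padded to 64: |K'| = 64.
Inner input = (K'⊕ipad) ∥ m → 64 + 116 = 180 bytes.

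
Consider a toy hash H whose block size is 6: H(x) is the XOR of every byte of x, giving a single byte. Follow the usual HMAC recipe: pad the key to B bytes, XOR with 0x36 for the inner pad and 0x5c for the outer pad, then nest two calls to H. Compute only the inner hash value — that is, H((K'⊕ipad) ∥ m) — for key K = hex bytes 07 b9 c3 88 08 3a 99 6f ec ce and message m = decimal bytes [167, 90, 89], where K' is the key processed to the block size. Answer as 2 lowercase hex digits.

Key hex bytes 07 b9 c3 88 08 3a 99 6f ec ce is 10 bytes > B = 6, so hash it first: H(key) = 13, then zero-pad to 6 bytes: K' = 13 00 00 00 00 00.
K' ⊕ ipad = 25 36 36 36 36 36.
Inner input = 25 36 36 36 36 36 ∥ a7 5a 59.
Inner hash: XOR 25⊕36⊕36⊕36⊕36⊕36⊕a7⊕5a⊕59 = b7.

b7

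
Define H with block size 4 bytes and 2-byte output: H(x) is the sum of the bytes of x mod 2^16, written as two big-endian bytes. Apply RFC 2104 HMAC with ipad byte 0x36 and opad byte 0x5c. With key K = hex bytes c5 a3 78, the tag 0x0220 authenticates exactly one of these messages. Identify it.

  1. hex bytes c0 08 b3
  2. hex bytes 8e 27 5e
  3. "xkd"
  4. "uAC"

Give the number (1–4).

4

Key hex bytes c5 a3 78 is 3 bytes ≤ B = 4; zero-pad to 4 bytes: K' = c5 a3 78 00.
K' ⊕ ipad = f3 95 4e 36; K' ⊕ opad = 99 ff 24 5c.
m1: inner = H(f3 95 4e 36 c0 08 b3) = 03 87; tag = H(99 ff 24 5c 03 87) = 02a2
m2: inner = H(f3 95 4e 36 8e 27 5e) = 03 1f; tag = H(99 ff 24 5c 03 1f) = 023a
m3: inner = H(f3 95 4e 36 78 6b 64) = 03 53; tag = H(99 ff 24 5c 03 53) = 026e
m4: inner = H(f3 95 4e 36 75 41 43) = 03 05; tag = H(99 ff 24 5c 03 05) = 0220 ← matches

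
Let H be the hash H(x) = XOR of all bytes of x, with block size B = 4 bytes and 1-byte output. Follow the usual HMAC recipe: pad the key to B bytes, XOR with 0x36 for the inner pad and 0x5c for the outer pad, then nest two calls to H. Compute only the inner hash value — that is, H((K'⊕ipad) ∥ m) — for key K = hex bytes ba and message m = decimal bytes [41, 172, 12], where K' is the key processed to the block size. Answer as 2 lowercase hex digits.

33

Key hex bytes ba is 1 byte ≤ B = 4; zero-pad to 4 bytes: K' = ba 00 00 00.
K' ⊕ ipad = 8c 36 36 36.
Inner input = 8c 36 36 36 ∥ 29 ac 0c.
Inner hash: XOR 8c⊕36⊕36⊕36⊕29⊕ac⊕0c = 33.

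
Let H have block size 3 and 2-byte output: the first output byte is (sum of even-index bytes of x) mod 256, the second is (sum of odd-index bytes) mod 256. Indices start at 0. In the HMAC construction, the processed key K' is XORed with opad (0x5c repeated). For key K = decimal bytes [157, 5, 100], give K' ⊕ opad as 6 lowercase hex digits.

c15938

Key decimal bytes [157, 5, 100] = 9d 05 64 is exactly B = 3 bytes: K' = 9d 05 64.
XOR each byte with 0x5c: 9d⊕5c=c1, 05⊕5c=59, 64⊕5c=38.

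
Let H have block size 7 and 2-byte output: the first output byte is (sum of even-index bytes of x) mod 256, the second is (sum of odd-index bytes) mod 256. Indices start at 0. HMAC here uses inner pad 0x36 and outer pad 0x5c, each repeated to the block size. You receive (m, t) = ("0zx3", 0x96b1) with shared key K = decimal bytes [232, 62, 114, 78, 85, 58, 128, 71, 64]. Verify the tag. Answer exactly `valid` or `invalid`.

valid

Key decimal bytes [232, 62, 114, 78, 85, 58, 128, 71, 64] = e8 3e 72 4e 55 3a 80 47 40 is 9 bytes > B = 7, so hash it first: H(key) = 6f 0d, then zero-pad to 7 bytes: K' = 6f 0d 00 00 00 00 00.
K' ⊕ ipad = 59 3b 36 36 36 36 36; K' ⊕ opad = 33 51 5c 5c 5c 5c 5c.
Inner hash: even-index sum = 424 mod 256 = 168; odd-index sum = 335 mod 256 = 79 → a8 4f.
Outer hash (recomputed tag): even-index sum = 406 mod 256 = 150; odd-index sum = 433 mod 256 = 177 → 96 b1.
Recomputed tag = 96b1; claimed = 96b1 → match.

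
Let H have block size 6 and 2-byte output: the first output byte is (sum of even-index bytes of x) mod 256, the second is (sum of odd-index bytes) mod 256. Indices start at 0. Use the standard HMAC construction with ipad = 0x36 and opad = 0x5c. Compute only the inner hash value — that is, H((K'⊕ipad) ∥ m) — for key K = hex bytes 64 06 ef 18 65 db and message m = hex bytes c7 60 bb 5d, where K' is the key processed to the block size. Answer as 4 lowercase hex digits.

0008

Key hex bytes 64 06 ef 18 65 db is exactly B = 6 bytes: K' = 64 06 ef 18 65 db.
K' ⊕ ipad = 52 30 d9 2e 53 ed.
Inner input = 52 30 d9 2e 53 ed ∥ c7 60 bb 5d.
Inner hash: even-index sum = 768 mod 256 = 0; odd-index sum = 520 mod 256 = 8 → 00 08.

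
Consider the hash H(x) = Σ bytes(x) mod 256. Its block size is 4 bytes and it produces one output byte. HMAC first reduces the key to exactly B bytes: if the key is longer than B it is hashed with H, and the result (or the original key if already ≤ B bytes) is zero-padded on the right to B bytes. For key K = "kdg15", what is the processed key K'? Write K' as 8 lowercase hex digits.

|K| = 5 > B = 4, so first hash the key.
H(K): sum = 107+100+103+49+53 = 412; mod 256 = 156 → 9c.
Zero-pad H(K) = 9c to 4 bytes: K' = 9c 00 00 00.

9c000000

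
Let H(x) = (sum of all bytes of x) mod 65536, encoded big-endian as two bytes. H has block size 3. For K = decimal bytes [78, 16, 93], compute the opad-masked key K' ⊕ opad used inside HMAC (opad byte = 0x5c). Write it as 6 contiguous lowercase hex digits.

Key decimal bytes [78, 16, 93] = 4e 10 5d is exactly B = 3 bytes: K' = 4e 10 5d.
XOR each byte with 0x5c: 4e⊕5c=12, 10⊕5c=4c, 5d⊕5c=01.

124c01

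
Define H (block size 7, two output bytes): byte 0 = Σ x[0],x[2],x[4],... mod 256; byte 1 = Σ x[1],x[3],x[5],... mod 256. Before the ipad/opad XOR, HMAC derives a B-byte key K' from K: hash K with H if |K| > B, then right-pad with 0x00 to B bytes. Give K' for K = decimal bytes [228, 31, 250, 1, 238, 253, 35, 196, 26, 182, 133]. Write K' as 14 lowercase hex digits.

|K| = 11 > B = 7, so first hash the key.
H(K): even-index sum = 910 mod 256 = 142; odd-index sum = 663 mod 256 = 151 → 8e 97.
Zero-pad H(K) = 8e 97 to 7 bytes: K' = 8e 97 00 00 00 00 00.

8e970000000000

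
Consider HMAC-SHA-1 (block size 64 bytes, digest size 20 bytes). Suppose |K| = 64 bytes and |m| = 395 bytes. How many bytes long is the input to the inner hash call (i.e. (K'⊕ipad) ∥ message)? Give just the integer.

459

Key is 64 ≤ 64 bytes, zero-padded: |K'| = 64.
Inner input = (K'⊕ipad) ∥ m → 64 + 395 = 459 bytes.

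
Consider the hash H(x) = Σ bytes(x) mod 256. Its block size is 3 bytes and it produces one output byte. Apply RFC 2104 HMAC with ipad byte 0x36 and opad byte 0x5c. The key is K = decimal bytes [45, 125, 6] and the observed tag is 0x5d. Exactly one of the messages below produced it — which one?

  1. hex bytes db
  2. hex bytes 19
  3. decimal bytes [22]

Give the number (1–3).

1

Key decimal bytes [45, 125, 6] = 2d 7d 06 is exactly B = 3 bytes: K' = 2d 7d 06.
K' ⊕ ipad = 1b 4b 30; K' ⊕ opad = 71 21 5a.
m1: inner = H(1b 4b 30 db) = 71; tag = H(71 21 5a 71) = 5d ← matches
m2: inner = H(1b 4b 30 19) = af; tag = H(71 21 5a af) = 9b
m3: inner = H(1b 4b 30 16) = ac; tag = H(71 21 5a ac) = 98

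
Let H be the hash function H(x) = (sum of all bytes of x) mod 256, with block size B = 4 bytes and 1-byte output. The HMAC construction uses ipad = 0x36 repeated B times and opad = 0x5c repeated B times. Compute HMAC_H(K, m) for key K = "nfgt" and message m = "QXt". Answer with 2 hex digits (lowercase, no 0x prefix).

27

Key "nfgt" = 6e 66 67 74 is exactly B = 4 bytes: K' = 6e 66 67 74.
K' ⊕ ipad = 58 50 51 42.  K' ⊕ opad = 32 3a 3b 28.
Inner input = (K'⊕ipad) ∥ m = 58 50 51 42 ∥ 51 58 74.
Inner hash: sum = 88+80+81+66+81+88+116 = 600; mod 256 = 88 → 58.
Outer input = (K'⊕opad) ∥ inner = 32 3a 3b 28 ∥ 58.
Outer hash (tag): sum = 50+58+59+40+88 = 295; mod 256 = 39 → 27.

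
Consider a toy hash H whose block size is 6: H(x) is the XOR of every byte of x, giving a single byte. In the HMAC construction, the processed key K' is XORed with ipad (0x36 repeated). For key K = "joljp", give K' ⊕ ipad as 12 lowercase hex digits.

5c595a5c4636

Key "joljp" = 6a 6f 6c 6a 70 is 5 bytes ≤ B = 6; zero-pad to 6 bytes: K' = 6a 6f 6c 6a 70 00.
XOR each byte with 0x36: 6a⊕36=5c, 6f⊕36=59, 6c⊕36=5a, 6a⊕36=5c, 70⊕36=46, 00⊕36=36.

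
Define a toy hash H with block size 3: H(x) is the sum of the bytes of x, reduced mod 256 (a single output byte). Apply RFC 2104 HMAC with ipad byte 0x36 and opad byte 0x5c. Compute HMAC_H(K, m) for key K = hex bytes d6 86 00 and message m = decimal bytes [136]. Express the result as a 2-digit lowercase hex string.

0e

Key hex bytes d6 86 00 is exactly B = 3 bytes: K' = d6 86 00.
K' ⊕ ipad = e0 b0 36.  K' ⊕ opad = 8a da 5c.
Inner input = (K'⊕ipad) ∥ m = e0 b0 36 ∥ 88.
Inner hash: sum = 224+176+54+136 = 590; mod 256 = 78 → 4e.
Outer input = (K'⊕opad) ∥ inner = 8a da 5c ∥ 4e.
Outer hash (tag): sum = 138+218+92+78 = 526; mod 256 = 14 → 0e.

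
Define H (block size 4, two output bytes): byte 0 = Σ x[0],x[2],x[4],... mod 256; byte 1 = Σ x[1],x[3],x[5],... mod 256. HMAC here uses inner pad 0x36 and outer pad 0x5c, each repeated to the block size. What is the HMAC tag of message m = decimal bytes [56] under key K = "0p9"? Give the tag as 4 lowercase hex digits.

1e04

Key "0p9" = 30 70 39 is 3 bytes ≤ B = 4; zero-pad to 4 bytes: K' = 30 70 39 00.
K' ⊕ ipad = 06 46 0f 36.  K' ⊕ opad = 6c 2c 65 5c.
Inner input = (K'⊕ipad) ∥ m = 06 46 0f 36 ∥ 38.
Inner hash: even-index sum = 77 mod 256 = 77; odd-index sum = 124 mod 256 = 124 → 4d 7c.
Outer input = (K'⊕opad) ∥ inner = 6c 2c 65 5c ∥ 4d 7c.
Outer hash (tag): even-index sum = 286 mod 256 = 30; odd-index sum = 260 mod 256 = 4 → 1e 04.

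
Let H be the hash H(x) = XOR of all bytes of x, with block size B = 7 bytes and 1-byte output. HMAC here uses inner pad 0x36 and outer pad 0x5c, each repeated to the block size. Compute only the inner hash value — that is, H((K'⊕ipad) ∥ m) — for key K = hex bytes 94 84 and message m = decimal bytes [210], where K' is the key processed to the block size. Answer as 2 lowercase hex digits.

f4

Key hex bytes 94 84 is 2 bytes ≤ B = 7; zero-pad to 7 bytes: K' = 94 84 00 00 00 00 00.
K' ⊕ ipad = a2 b2 36 36 36 36 36.
Inner input = a2 b2 36 36 36 36 36 ∥ d2.
Inner hash: XOR a2⊕b2⊕36⊕36⊕36⊕36⊕36⊕d2 = f4.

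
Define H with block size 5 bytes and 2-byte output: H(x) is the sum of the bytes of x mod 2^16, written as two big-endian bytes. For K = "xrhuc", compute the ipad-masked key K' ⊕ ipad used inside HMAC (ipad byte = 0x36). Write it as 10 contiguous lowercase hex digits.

Key "xrhuc" = 78 72 68 75 63 is exactly B = 5 bytes: K' = 78 72 68 75 63.
XOR each byte with 0x36: 78⊕36=4e, 72⊕36=44, 68⊕36=5e, 75⊕36=43, 63⊕36=55.

4e445e4355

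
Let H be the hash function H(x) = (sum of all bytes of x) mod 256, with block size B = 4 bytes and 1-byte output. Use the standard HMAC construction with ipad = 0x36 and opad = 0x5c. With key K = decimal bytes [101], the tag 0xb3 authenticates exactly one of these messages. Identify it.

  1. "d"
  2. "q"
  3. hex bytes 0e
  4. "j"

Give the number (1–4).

2

Key decimal bytes [101] = 65 is 1 byte ≤ B = 4; zero-pad to 4 bytes: K' = 65 00 00 00.
K' ⊕ ipad = 53 36 36 36; K' ⊕ opad = 39 5c 5c 5c.
m1: inner = H(53 36 36 36 64) = 59; tag = H(39 5c 5c 5c 59) = a6
m2: inner = H(53 36 36 36 71) = 66; tag = H(39 5c 5c 5c 66) = b3 ← matches
m3: inner = H(53 36 36 36 0e) = 03; tag = H(39 5c 5c 5c 03) = 50
m4: inner = H(53 36 36 36 6a) = 5f; tag = H(39 5c 5c 5c 5f) = ac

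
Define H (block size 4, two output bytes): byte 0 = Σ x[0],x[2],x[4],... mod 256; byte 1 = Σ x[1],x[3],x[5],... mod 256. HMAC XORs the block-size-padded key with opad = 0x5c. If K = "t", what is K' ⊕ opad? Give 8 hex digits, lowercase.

285c5c5c

Key "t" = 74 is 1 byte ≤ B = 4; zero-pad to 4 bytes: K' = 74 00 00 00.
XOR each byte with 0x5c: 74⊕5c=28, 00⊕5c=5c, 00⊕5c=5c, 00⊕5c=5c.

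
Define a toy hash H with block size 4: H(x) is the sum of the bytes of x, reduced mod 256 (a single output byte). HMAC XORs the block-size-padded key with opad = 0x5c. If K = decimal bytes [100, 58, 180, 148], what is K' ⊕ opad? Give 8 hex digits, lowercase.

Key decimal bytes [100, 58, 180, 148] = 64 3a b4 94 is exactly B = 4 bytes: K' = 64 3a b4 94.
XOR each byte with 0x5c: 64⊕5c=38, 3a⊕5c=66, b4⊕5c=e8, 94⊕5c=c8.

3866e8c8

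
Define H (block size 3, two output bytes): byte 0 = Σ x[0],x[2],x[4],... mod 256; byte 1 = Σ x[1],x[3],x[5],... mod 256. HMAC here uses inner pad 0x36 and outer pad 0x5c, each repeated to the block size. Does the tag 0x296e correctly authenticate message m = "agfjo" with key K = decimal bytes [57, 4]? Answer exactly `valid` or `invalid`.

Key decimal bytes [57, 4] = 39 04 is 2 bytes ≤ B = 3; zero-pad to 3 bytes: K' = 39 04 00.
K' ⊕ ipad = 0f 32 36; K' ⊕ opad = 65 58 5c.
Inner hash: even-index sum = 278 mod 256 = 22; odd-index sum = 360 mod 256 = 104 → 16 68.
Outer hash (recomputed tag): even-index sum = 297 mod 256 = 41; odd-index sum = 110 mod 256 = 110 → 29 6e.
Recomputed tag = 296e; claimed = 296e → match.

valid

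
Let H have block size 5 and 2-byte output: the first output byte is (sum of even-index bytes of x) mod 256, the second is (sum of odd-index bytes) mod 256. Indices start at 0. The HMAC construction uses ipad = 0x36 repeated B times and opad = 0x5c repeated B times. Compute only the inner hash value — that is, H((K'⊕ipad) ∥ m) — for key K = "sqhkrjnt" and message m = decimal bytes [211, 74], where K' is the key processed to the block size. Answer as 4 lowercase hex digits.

4395

Key "sqhkrjnt" = 73 71 68 6b 72 6a 6e 74 is 8 bytes > B = 5, so hash it first: H(key) = bb ba, then zero-pad to 5 bytes: K' = bb ba 00 00 00.
K' ⊕ ipad = 8d 8c 36 36 36.
Inner input = 8d 8c 36 36 36 ∥ d3 4a.
Inner hash: even-index sum = 323 mod 256 = 67; odd-index sum = 405 mod 256 = 149 → 43 95.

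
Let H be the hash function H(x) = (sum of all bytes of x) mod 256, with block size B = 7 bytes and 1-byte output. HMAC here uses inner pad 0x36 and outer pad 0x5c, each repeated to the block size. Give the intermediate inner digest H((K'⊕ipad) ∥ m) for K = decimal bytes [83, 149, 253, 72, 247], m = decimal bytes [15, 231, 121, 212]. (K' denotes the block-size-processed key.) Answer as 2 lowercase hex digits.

Key decimal bytes [83, 149, 253, 72, 247] = 53 95 fd 48 f7 is 5 bytes ≤ B = 7; zero-pad to 7 bytes: K' = 53 95 fd 48 f7 00 00.
K' ⊕ ipad = 65 a3 cb 7e c1 36 36.
Inner input = 65 a3 cb 7e c1 36 36 ∥ 0f e7 79 d4.
Inner hash: sum = 101+163+203+126+193+54+54+15+231+121+212 = 1473; mod 256 = 193 → c1.

c1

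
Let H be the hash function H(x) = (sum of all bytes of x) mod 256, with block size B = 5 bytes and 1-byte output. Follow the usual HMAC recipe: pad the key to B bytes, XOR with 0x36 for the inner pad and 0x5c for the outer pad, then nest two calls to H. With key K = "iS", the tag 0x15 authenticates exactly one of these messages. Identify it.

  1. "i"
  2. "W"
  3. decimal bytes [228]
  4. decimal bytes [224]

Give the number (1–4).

Key "iS" = 69 53 is 2 bytes ≤ B = 5; zero-pad to 5 bytes: K' = 69 53 00 00 00.
K' ⊕ ipad = 5f 65 36 36 36; K' ⊕ opad = 35 0f 5c 5c 5c.
m1: inner = H(5f 65 36 36 36 69) = cf; tag = H(35 0f 5c 5c 5c cf) = 27
m2: inner = H(5f 65 36 36 36 57) = bd; tag = H(35 0f 5c 5c 5c bd) = 15 ← matches
m3: inner = H(5f 65 36 36 36 e4) = 4a; tag = H(35 0f 5c 5c 5c 4a) = a2
m4: inner = H(5f 65 36 36 36 e0) = 46; tag = H(35 0f 5c 5c 5c 46) = 9e

2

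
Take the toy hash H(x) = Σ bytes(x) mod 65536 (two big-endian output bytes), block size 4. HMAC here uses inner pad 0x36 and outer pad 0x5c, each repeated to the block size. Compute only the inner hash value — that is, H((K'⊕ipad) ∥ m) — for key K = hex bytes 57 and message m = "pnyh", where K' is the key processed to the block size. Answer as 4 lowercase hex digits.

Key hex bytes 57 is 1 byte ≤ B = 4; zero-pad to 4 bytes: K' = 57 00 00 00.
K' ⊕ ipad = 61 36 36 36.
Inner input = 61 36 36 36 ∥ 70 6e 79 68.
Inner hash: sum = 97+54+54+54+112+110+121+104 = 706 → 02 c2.

02c2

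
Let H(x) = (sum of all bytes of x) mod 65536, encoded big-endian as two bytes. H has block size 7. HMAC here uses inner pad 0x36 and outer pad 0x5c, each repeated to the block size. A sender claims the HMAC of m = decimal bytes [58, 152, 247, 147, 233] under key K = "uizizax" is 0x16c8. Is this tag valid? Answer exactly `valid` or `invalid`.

invalid

Key "uizizax" = 75 69 7a 69 7a 61 78 is exactly B = 7 bytes: K' = 75 69 7a 69 7a 61 78.
K' ⊕ ipad = 43 5f 4c 5f 4c 57 4e; K' ⊕ opad = 29 35 26 35 26 3d 24.
Inner hash: sum = 67+95+76+95+76+87+78+58+152+247+147+233 = 1411 → 05 83.
Outer hash (recomputed tag): sum = 41+53+38+53+38+61+36+5+131 = 456 → 01 c8.
Recomputed tag = 01c8; claimed = 16c8 → mismatch.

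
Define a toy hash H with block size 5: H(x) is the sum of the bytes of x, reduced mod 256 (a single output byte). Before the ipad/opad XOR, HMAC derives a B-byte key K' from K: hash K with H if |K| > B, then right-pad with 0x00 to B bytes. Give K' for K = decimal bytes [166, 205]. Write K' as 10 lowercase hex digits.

Key decimal bytes [166, 205] = a6 cd is 2 bytes ≤ B = 5; zero-pad to 5 bytes: K' = a6 cd 00 00 00.

a6cd000000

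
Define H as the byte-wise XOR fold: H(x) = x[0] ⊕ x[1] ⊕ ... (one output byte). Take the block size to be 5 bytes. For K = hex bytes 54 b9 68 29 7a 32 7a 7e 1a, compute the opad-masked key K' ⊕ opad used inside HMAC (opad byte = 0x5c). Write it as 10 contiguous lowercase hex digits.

a65c5c5c5c

Key hex bytes 54 b9 68 29 7a 32 7a 7e 1a is 9 bytes > B = 5, so hash it first: H(key) = fa, then zero-pad to 5 bytes: K' = fa 00 00 00 00.
XOR each byte with 0x5c: fa⊕5c=a6, 00⊕5c=5c, 00⊕5c=5c, 00⊕5c=5c, 00⊕5c=5c.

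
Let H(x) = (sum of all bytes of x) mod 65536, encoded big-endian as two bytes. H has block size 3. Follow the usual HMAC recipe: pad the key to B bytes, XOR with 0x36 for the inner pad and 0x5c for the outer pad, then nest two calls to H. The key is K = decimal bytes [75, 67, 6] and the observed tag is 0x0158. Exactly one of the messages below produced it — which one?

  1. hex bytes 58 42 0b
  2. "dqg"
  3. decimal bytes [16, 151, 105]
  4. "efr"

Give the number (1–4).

1

Key decimal bytes [75, 67, 6] = 4b 43 06 is exactly B = 3 bytes: K' = 4b 43 06.
K' ⊕ ipad = 7d 75 30; K' ⊕ opad = 17 1f 5a.
m1: inner = H(7d 75 30 58 42 0b) = 01 c7; tag = H(17 1f 5a 01 c7) = 0158 ← matches
m2: inner = H(7d 75 30 64 71 67) = 02 5e; tag = H(17 1f 5a 02 5e) = 00f0
m3: inner = H(7d 75 30 10 97 69) = 02 32; tag = H(17 1f 5a 02 32) = 00c4
m4: inner = H(7d 75 30 65 66 72) = 02 5f; tag = H(17 1f 5a 02 5f) = 00f1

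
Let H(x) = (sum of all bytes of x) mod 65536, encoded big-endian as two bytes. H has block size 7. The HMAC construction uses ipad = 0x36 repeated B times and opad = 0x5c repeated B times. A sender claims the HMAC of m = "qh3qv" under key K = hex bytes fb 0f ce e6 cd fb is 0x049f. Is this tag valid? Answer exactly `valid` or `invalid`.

Key hex bytes fb 0f ce e6 cd fb is 6 bytes ≤ B = 7; zero-pad to 7 bytes: K' = fb 0f ce e6 cd fb 00.
K' ⊕ ipad = cd 39 f8 d0 fb cd 36; K' ⊕ opad = a7 53 92 ba 91 a7 5c.
Inner hash: sum = 205+57+248+208+251+205+54+113+104+51+113+118 = 1727 → 06 bf.
Outer hash (recomputed tag): sum = 167+83+146+186+145+167+92+6+191 = 1183 → 04 9f.
Recomputed tag = 049f; claimed = 049f → match.

valid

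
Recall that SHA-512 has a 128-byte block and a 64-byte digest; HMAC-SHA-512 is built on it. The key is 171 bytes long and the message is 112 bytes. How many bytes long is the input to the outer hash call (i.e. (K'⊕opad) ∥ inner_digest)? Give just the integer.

Key is 171 > 128 bytes, so it is hashed to 64 bytes then zero-padded to 128: |K'| = 128.
Outer input = (K'⊕opad) ∥ H(inner) → 128 + 64 = 192 bytes.

192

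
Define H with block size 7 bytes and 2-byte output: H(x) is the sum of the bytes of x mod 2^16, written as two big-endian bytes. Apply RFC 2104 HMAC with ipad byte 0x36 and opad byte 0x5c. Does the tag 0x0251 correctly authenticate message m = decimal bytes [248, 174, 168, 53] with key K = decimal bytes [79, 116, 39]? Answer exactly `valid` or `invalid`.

valid

Key decimal bytes [79, 116, 39] = 4f 74 27 is 3 bytes ≤ B = 7; zero-pad to 7 bytes: K' = 4f 74 27 00 00 00 00.
K' ⊕ ipad = 79 42 11 36 36 36 36; K' ⊕ opad = 13 28 7b 5c 5c 5c 5c.
Inner hash: sum = 121+66+17+54+54+54+54+248+174+168+53 = 1063 → 04 27.
Outer hash (recomputed tag): sum = 19+40+123+92+92+92+92+4+39 = 593 → 02 51.
Recomputed tag = 0251; claimed = 0251 → match.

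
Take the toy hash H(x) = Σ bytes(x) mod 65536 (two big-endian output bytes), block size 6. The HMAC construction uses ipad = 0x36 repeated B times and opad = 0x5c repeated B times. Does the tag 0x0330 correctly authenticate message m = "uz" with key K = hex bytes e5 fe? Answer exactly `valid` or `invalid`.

Key hex bytes e5 fe is 2 bytes ≤ B = 6; zero-pad to 6 bytes: K' = e5 fe 00 00 00 00.
K' ⊕ ipad = d3 c8 36 36 36 36; K' ⊕ opad = b9 a2 5c 5c 5c 5c.
Inner hash: sum = 211+200+54+54+54+54+117+122 = 866 → 03 62.
Outer hash (recomputed tag): sum = 185+162+92+92+92+92+3+98 = 816 → 03 30.
Recomputed tag = 0330; claimed = 0330 → match.

valid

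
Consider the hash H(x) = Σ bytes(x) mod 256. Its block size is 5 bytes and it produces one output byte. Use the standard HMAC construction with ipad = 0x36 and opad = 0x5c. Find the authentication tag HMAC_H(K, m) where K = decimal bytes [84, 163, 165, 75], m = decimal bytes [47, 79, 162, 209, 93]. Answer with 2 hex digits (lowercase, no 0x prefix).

Key decimal bytes [84, 163, 165, 75] = 54 a3 a5 4b is 4 bytes ≤ B = 5; zero-pad to 5 bytes: K' = 54 a3 a5 4b 00.
K' ⊕ ipad = 62 95 93 7d 36.  K' ⊕ opad = 08 ff f9 17 5c.
Inner input = (K'⊕ipad) ∥ m = 62 95 93 7d 36 ∥ 2f 4f a2 d1 5d.
Inner hash: sum = 98+149+147+125+54+47+79+162+209+93 = 1163; mod 256 = 139 → 8b.
Outer input = (K'⊕opad) ∥ inner = 08 ff f9 17 5c ∥ 8b.
Outer hash (tag): sum = 8+255+249+23+92+139 = 766; mod 256 = 254 → fe.

fe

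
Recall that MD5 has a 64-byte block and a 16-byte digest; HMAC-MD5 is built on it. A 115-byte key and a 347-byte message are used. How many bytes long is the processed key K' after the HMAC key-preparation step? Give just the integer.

64

Key is 115 > 64 bytes, so it is hashed to 16 bytes then zero-padded to 64: |K'| = 64.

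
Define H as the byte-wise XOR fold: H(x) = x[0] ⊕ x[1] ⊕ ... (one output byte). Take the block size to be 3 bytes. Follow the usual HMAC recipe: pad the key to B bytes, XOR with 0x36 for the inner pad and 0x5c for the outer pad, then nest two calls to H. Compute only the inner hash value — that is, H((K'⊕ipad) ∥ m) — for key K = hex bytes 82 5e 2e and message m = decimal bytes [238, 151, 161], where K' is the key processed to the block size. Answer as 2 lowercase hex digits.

Key hex bytes 82 5e 2e is exactly B = 3 bytes: K' = 82 5e 2e.
K' ⊕ ipad = b4 68 18.
Inner input = b4 68 18 ∥ ee 97 a1.
Inner hash: XOR b4⊕68⊕18⊕ee⊕97⊕a1 = 1c.

1c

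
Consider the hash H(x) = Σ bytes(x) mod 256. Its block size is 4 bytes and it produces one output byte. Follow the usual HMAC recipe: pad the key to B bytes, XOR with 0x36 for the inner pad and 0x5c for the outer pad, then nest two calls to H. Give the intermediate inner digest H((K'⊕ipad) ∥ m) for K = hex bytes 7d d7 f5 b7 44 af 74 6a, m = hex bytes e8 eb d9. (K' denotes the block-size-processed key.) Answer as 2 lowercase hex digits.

35

Key hex bytes 7d d7 f5 b7 44 af 74 6a is 8 bytes > B = 4, so hash it first: H(key) = d1, then zero-pad to 4 bytes: K' = d1 00 00 00.
K' ⊕ ipad = e7 36 36 36.
Inner input = e7 36 36 36 ∥ e8 eb d9.
Inner hash: sum = 231+54+54+54+232+235+217 = 1077; mod 256 = 53 → 35.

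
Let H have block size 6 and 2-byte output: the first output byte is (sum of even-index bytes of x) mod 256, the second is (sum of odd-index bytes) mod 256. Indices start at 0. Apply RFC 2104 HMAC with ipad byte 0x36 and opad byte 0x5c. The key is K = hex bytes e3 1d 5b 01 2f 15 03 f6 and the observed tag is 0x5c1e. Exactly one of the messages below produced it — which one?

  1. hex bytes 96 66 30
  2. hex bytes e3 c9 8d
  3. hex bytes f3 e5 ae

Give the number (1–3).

1

Key hex bytes e3 1d 5b 01 2f 15 03 f6 is 8 bytes > B = 6, so hash it first: H(key) = 70 29, then zero-pad to 6 bytes: K' = 70 29 00 00 00 00.
K' ⊕ ipad = 46 1f 36 36 36 36; K' ⊕ opad = 2c 75 5c 5c 5c 5c.
m1: inner = H(46 1f 36 36 36 36 96 66 30) = 78 f1; tag = H(2c 75 5c 5c 5c 5c 78 f1) = 5c1e ← matches
m2: inner = H(46 1f 36 36 36 36 e3 c9 8d) = 22 54; tag = H(2c 75 5c 5c 5c 5c 22 54) = 0681
m3: inner = H(46 1f 36 36 36 36 f3 e5 ae) = 53 70; tag = H(2c 75 5c 5c 5c 5c 53 70) = 379d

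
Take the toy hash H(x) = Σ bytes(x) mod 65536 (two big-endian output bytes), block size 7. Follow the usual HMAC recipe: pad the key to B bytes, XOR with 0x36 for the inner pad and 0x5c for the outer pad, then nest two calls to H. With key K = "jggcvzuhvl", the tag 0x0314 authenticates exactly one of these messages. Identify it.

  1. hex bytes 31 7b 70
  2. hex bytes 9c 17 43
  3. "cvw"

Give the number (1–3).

1

Key "jggcvzuhvl" = 6a 67 67 63 76 7a 75 68 76 6c is 10 bytes > B = 7, so hash it first: H(key) = 04 4a, then zero-pad to 7 bytes: K' = 04 4a 00 00 00 00 00.
K' ⊕ ipad = 32 7c 36 36 36 36 36; K' ⊕ opad = 58 16 5c 5c 5c 5c 5c.
m1: inner = H(32 7c 36 36 36 36 36 31 7b 70) = 02 d8; tag = H(58 16 5c 5c 5c 5c 5c 02 d8) = 0314 ← matches
m2: inner = H(32 7c 36 36 36 36 36 9c 17 43) = 02 b2; tag = H(58 16 5c 5c 5c 5c 5c 02 b2) = 02ee
m3: inner = H(32 7c 36 36 36 36 36 63 76 77) = 03 0c; tag = H(58 16 5c 5c 5c 5c 5c 03 0c) = 0249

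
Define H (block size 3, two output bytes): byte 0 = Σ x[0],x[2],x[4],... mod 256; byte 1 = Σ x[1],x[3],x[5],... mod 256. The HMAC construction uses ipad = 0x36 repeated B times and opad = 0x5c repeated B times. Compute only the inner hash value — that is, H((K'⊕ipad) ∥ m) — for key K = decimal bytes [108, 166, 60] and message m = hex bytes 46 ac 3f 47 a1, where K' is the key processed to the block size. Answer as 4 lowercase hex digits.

Key decimal bytes [108, 166, 60] = 6c a6 3c is exactly B = 3 bytes: K' = 6c a6 3c.
K' ⊕ ipad = 5a 90 0a.
Inner input = 5a 90 0a ∥ 46 ac 3f 47 a1.
Inner hash: even-index sum = 343 mod 256 = 87; odd-index sum = 438 mod 256 = 182 → 57 b6.

57b6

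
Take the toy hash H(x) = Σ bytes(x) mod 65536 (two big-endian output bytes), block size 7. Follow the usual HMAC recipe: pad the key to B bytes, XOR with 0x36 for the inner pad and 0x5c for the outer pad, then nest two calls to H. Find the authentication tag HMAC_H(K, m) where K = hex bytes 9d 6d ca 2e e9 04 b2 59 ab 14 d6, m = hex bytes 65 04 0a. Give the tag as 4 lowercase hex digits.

0367

Key hex bytes 9d 6d ca 2e e9 04 b2 59 ab 14 d6 is 11 bytes > B = 7, so hash it first: H(key) = 05 8f, then zero-pad to 7 bytes: K' = 05 8f 00 00 00 00 00.
K' ⊕ ipad = 33 b9 36 36 36 36 36.  K' ⊕ opad = 59 d3 5c 5c 5c 5c 5c.
Inner input = (K'⊕ipad) ∥ m = 33 b9 36 36 36 36 36 ∥ 65 04 0a.
Inner hash: sum = 51+185+54+54+54+54+54+101+4+10 = 621 → 02 6d.
Outer input = (K'⊕opad) ∥ inner = 59 d3 5c 5c 5c 5c 5c ∥ 02 6d.
Outer hash (tag): sum = 89+211+92+92+92+92+92+2+109 = 871 → 03 67.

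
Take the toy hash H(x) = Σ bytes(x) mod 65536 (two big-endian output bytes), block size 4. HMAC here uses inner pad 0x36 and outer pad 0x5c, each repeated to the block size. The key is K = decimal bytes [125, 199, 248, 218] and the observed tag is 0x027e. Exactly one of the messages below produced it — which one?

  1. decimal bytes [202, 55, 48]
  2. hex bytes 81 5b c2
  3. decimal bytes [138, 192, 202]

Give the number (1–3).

2

Key decimal bytes [125, 199, 248, 218] = 7d c7 f8 da is exactly B = 4 bytes: K' = 7d c7 f8 da.
K' ⊕ ipad = 4b f1 ce ec; K' ⊕ opad = 21 9b a4 86.
m1: inner = H(4b f1 ce ec ca 37 30) = 04 27; tag = H(21 9b a4 86 04 27) = 0211
m2: inner = H(4b f1 ce ec 81 5b c2) = 04 94; tag = H(21 9b a4 86 04 94) = 027e ← matches
m3: inner = H(4b f1 ce ec 8a c0 ca) = 05 0a; tag = H(21 9b a4 86 05 0a) = 01f5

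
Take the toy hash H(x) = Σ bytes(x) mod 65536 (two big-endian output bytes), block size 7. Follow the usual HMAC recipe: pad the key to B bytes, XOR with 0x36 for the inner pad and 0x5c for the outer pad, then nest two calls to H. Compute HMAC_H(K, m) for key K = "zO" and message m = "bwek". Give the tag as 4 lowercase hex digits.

0284

Key "zO" = 7a 4f is 2 bytes ≤ B = 7; zero-pad to 7 bytes: K' = 7a 4f 00 00 00 00 00.
K' ⊕ ipad = 4c 79 36 36 36 36 36.  K' ⊕ opad = 26 13 5c 5c 5c 5c 5c.
Inner input = (K'⊕ipad) ∥ m = 4c 79 36 36 36 36 36 ∥ 62 77 65 6b.
Inner hash: sum = 76+121+54+54+54+54+54+98+119+101+107 = 892 → 03 7c.
Outer input = (K'⊕opad) ∥ inner = 26 13 5c 5c 5c 5c 5c ∥ 03 7c.
Outer hash (tag): sum = 38+19+92+92+92+92+92+3+124 = 644 → 02 84.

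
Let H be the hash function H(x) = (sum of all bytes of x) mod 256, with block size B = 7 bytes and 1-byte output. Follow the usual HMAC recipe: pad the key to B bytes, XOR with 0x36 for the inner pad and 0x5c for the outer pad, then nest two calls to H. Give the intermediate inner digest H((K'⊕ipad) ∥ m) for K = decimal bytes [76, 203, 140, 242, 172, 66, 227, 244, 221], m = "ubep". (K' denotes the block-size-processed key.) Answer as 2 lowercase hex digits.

Key decimal bytes [76, 203, 140, 242, 172, 66, 227, 244, 221] = 4c cb 8c f2 ac 42 e3 f4 dd is 9 bytes > B = 7, so hash it first: H(key) = 37, then zero-pad to 7 bytes: K' = 37 00 00 00 00 00 00.
K' ⊕ ipad = 01 36 36 36 36 36 36.
Inner input = 01 36 36 36 36 36 36 ∥ 75 62 65 70.
Inner hash: sum = 1+54+54+54+54+54+54+117+98+101+112 = 753; mod 256 = 241 → f1.

f1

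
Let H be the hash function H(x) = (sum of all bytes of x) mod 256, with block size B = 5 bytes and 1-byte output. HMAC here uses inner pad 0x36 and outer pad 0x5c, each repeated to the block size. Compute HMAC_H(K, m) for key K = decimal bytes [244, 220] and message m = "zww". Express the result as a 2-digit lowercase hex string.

f2

Key decimal bytes [244, 220] = f4 dc is 2 bytes ≤ B = 5; zero-pad to 5 bytes: K' = f4 dc 00 00 00.
K' ⊕ ipad = c2 ea 36 36 36.  K' ⊕ opad = a8 80 5c 5c 5c.
Inner input = (K'⊕ipad) ∥ m = c2 ea 36 36 36 ∥ 7a 77 77.
Inner hash: sum = 194+234+54+54+54+122+119+119 = 950; mod 256 = 182 → b6.
Outer input = (K'⊕opad) ∥ inner = a8 80 5c 5c 5c ∥ b6.
Outer hash (tag): sum = 168+128+92+92+92+182 = 754; mod 256 = 242 → f2.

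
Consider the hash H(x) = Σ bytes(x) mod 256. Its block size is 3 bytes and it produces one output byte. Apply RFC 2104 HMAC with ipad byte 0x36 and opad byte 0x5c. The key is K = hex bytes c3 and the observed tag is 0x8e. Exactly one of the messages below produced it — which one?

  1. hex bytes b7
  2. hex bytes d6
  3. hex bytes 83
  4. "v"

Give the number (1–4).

2

Key hex bytes c3 is 1 byte ≤ B = 3; zero-pad to 3 bytes: K' = c3 00 00.
K' ⊕ ipad = f5 36 36; K' ⊕ opad = 9f 5c 5c.
m1: inner = H(f5 36 36 b7) = 18; tag = H(9f 5c 5c 18) = 6f
m2: inner = H(f5 36 36 d6) = 37; tag = H(9f 5c 5c 37) = 8e ← matches
m3: inner = H(f5 36 36 83) = e4; tag = H(9f 5c 5c e4) = 3b
m4: inner = H(f5 36 36 76) = d7; tag = H(9f 5c 5c d7) = 2e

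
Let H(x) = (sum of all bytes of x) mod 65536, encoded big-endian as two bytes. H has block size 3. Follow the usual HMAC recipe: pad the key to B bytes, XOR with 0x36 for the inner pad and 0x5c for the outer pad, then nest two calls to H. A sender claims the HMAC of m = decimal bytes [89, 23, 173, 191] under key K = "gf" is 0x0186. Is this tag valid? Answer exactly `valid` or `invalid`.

Key "gf" = 67 66 is 2 bytes ≤ B = 3; zero-pad to 3 bytes: K' = 67 66 00.
K' ⊕ ipad = 51 50 36; K' ⊕ opad = 3b 3a 5c.
Inner hash: sum = 81+80+54+89+23+173+191 = 691 → 02 b3.
Outer hash (recomputed tag): sum = 59+58+92+2+179 = 390 → 01 86.
Recomputed tag = 0186; claimed = 0186 → match.

valid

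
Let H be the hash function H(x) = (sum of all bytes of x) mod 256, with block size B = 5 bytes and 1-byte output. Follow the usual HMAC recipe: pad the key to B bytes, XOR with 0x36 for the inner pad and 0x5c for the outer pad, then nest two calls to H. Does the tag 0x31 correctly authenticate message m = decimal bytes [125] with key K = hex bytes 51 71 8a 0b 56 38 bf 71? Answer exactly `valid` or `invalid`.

valid

Key hex bytes 51 71 8a 0b 56 38 bf 71 is 8 bytes > B = 5, so hash it first: H(key) = 15, then zero-pad to 5 bytes: K' = 15 00 00 00 00.
K' ⊕ ipad = 23 36 36 36 36; K' ⊕ opad = 49 5c 5c 5c 5c.
Inner hash: sum = 35+54+54+54+54+125 = 376; mod 256 = 120 → 78.
Outer hash (recomputed tag): sum = 73+92+92+92+92+120 = 561; mod 256 = 49 → 31.
Recomputed tag = 31; claimed = 31 → match.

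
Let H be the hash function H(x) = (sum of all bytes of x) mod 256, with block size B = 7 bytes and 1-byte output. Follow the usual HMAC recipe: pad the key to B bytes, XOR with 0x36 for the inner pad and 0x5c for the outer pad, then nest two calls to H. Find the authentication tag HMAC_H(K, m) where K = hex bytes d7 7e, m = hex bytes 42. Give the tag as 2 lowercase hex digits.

f2

Key hex bytes d7 7e is 2 bytes ≤ B = 7; zero-pad to 7 bytes: K' = d7 7e 00 00 00 00 00.
K' ⊕ ipad = e1 48 36 36 36 36 36.  K' ⊕ opad = 8b 22 5c 5c 5c 5c 5c.
Inner input = (K'⊕ipad) ∥ m = e1 48 36 36 36 36 36 ∥ 42.
Inner hash: sum = 225+72+54+54+54+54+54+66 = 633; mod 256 = 121 → 79.
Outer input = (K'⊕opad) ∥ inner = 8b 22 5c 5c 5c 5c 5c ∥ 79.
Outer hash (tag): sum = 139+34+92+92+92+92+92+121 = 754; mod 256 = 242 → f2.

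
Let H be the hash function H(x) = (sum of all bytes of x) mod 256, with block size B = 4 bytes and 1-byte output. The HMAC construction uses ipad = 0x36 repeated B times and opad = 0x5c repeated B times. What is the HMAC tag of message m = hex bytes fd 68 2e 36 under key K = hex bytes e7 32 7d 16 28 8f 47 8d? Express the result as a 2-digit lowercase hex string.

Key hex bytes e7 32 7d 16 28 8f 47 8d is 8 bytes > B = 4, so hash it first: H(key) = 37, then zero-pad to 4 bytes: K' = 37 00 00 00.
K' ⊕ ipad = 01 36 36 36.  K' ⊕ opad = 6b 5c 5c 5c.
Inner input = (K'⊕ipad) ∥ m = 01 36 36 36 ∥ fd 68 2e 36.
Inner hash: sum = 1+54+54+54+253+104+46+54 = 620; mod 256 = 108 → 6c.
Outer input = (K'⊕opad) ∥ inner = 6b 5c 5c 5c ∥ 6c.
Outer hash (tag): sum = 107+92+92+92+108 = 491; mod 256 = 235 → eb.

eb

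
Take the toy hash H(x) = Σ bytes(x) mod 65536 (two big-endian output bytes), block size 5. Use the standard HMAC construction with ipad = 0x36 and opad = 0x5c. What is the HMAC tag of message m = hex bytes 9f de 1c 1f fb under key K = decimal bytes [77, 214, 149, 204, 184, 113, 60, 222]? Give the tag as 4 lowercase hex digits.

Key decimal bytes [77, 214, 149, 204, 184, 113, 60, 222] = 4d d6 95 cc b8 71 3c de is 8 bytes > B = 5, so hash it first: H(key) = 04 c7, then zero-pad to 5 bytes: K' = 04 c7 00 00 00.
K' ⊕ ipad = 32 f1 36 36 36.  K' ⊕ opad = 58 9b 5c 5c 5c.
Inner input = (K'⊕ipad) ∥ m = 32 f1 36 36 36 ∥ 9f de 1c 1f fb.
Inner hash: sum = 50+241+54+54+54+159+222+28+31+251 = 1144 → 04 78.
Outer input = (K'⊕opad) ∥ inner = 58 9b 5c 5c 5c ∥ 04 78.
Outer hash (tag): sum = 88+155+92+92+92+4+120 = 643 → 02 83.

0283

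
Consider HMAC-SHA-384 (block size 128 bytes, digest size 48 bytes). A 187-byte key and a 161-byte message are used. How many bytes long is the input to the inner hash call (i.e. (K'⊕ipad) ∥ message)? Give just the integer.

289

Key is 187 > 128 bytes, so it is hashed to 48 bytes then zero-padded to 128: |K'| = 128.
Inner input = (K'⊕ipad) ∥ m → 128 + 161 = 289 bytes.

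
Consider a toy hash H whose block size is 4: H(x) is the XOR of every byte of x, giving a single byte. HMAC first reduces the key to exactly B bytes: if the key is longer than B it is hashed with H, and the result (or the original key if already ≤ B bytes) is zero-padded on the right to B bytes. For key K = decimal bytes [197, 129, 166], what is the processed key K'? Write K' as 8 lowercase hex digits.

c581a600

Key decimal bytes [197, 129, 166] = c5 81 a6 is 3 bytes ≤ B = 4; zero-pad to 4 bytes: K' = c5 81 a6 00.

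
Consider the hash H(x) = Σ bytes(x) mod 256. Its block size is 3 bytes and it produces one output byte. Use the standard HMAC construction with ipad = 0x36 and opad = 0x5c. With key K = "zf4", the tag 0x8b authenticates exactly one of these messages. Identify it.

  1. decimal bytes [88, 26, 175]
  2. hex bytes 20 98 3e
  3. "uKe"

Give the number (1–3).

Key "zf4" = 7a 66 34 is exactly B = 3 bytes: K' = 7a 66 34.
K' ⊕ ipad = 4c 50 02; K' ⊕ opad = 26 3a 68.
m1: inner = H(4c 50 02 58 1a af) = bf; tag = H(26 3a 68 bf) = 87
m2: inner = H(4c 50 02 20 98 3e) = 94; tag = H(26 3a 68 94) = 5c
m3: inner = H(4c 50 02 75 4b 65) = c3; tag = H(26 3a 68 c3) = 8b ← matches

3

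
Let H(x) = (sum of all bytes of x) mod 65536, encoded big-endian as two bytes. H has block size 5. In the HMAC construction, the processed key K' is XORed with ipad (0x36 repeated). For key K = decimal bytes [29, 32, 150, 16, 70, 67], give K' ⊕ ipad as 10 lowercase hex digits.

375a363636

Key decimal bytes [29, 32, 150, 16, 70, 67] = 1d 20 96 10 46 43 is 6 bytes > B = 5, so hash it first: H(key) = 01 6c, then zero-pad to 5 bytes: K' = 01 6c 00 00 00.
XOR each byte with 0x36: 01⊕36=37, 6c⊕36=5a, 00⊕36=36, 00⊕36=36, 00⊕36=36.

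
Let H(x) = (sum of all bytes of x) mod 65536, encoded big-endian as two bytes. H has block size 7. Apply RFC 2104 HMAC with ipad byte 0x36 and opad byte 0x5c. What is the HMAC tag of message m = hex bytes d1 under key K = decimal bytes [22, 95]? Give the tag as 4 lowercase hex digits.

0283

Key decimal bytes [22, 95] = 16 5f is 2 bytes ≤ B = 7; zero-pad to 7 bytes: K' = 16 5f 00 00 00 00 00.
K' ⊕ ipad = 20 69 36 36 36 36 36.  K' ⊕ opad = 4a 03 5c 5c 5c 5c 5c.
Inner input = (K'⊕ipad) ∥ m = 20 69 36 36 36 36 36 ∥ d1.
Inner hash: sum = 32+105+54+54+54+54+54+209 = 616 → 02 68.
Outer input = (K'⊕opad) ∥ inner = 4a 03 5c 5c 5c 5c 5c ∥ 02 68.
Outer hash (tag): sum = 74+3+92+92+92+92+92+2+104 = 643 → 02 83.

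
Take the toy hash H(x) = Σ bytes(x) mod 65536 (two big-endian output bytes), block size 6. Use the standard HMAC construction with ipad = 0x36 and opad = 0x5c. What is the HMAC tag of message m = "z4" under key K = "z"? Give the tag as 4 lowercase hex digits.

Key "z" = 7a is 1 byte ≤ B = 6; zero-pad to 6 bytes: K' = 7a 00 00 00 00 00.
K' ⊕ ipad = 4c 36 36 36 36 36.  K' ⊕ opad = 26 5c 5c 5c 5c 5c.
Inner input = (K'⊕ipad) ∥ m = 4c 36 36 36 36 36 ∥ 7a 34.
Inner hash: sum = 76+54+54+54+54+54+122+52 = 520 → 02 08.
Outer input = (K'⊕opad) ∥ inner = 26 5c 5c 5c 5c 5c ∥ 02 08.
Outer hash (tag): sum = 38+92+92+92+92+92+2+8 = 508 → 01 fc.

01fc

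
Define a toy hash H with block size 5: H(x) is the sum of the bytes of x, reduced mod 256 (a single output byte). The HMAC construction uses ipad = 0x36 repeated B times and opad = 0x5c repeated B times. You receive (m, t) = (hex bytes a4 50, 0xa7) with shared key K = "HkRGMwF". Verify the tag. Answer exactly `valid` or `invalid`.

invalid

Key "HkRGMwF" = 48 6b 52 47 4d 77 46 is 7 bytes > B = 5, so hash it first: H(key) = 56, then zero-pad to 5 bytes: K' = 56 00 00 00 00.
K' ⊕ ipad = 60 36 36 36 36; K' ⊕ opad = 0a 5c 5c 5c 5c.
Inner hash: sum = 96+54+54+54+54+164+80 = 556; mod 256 = 44 → 2c.
Outer hash (recomputed tag): sum = 10+92+92+92+92+44 = 422; mod 256 = 166 → a6.
Recomputed tag = a6; claimed = a7 → mismatch.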